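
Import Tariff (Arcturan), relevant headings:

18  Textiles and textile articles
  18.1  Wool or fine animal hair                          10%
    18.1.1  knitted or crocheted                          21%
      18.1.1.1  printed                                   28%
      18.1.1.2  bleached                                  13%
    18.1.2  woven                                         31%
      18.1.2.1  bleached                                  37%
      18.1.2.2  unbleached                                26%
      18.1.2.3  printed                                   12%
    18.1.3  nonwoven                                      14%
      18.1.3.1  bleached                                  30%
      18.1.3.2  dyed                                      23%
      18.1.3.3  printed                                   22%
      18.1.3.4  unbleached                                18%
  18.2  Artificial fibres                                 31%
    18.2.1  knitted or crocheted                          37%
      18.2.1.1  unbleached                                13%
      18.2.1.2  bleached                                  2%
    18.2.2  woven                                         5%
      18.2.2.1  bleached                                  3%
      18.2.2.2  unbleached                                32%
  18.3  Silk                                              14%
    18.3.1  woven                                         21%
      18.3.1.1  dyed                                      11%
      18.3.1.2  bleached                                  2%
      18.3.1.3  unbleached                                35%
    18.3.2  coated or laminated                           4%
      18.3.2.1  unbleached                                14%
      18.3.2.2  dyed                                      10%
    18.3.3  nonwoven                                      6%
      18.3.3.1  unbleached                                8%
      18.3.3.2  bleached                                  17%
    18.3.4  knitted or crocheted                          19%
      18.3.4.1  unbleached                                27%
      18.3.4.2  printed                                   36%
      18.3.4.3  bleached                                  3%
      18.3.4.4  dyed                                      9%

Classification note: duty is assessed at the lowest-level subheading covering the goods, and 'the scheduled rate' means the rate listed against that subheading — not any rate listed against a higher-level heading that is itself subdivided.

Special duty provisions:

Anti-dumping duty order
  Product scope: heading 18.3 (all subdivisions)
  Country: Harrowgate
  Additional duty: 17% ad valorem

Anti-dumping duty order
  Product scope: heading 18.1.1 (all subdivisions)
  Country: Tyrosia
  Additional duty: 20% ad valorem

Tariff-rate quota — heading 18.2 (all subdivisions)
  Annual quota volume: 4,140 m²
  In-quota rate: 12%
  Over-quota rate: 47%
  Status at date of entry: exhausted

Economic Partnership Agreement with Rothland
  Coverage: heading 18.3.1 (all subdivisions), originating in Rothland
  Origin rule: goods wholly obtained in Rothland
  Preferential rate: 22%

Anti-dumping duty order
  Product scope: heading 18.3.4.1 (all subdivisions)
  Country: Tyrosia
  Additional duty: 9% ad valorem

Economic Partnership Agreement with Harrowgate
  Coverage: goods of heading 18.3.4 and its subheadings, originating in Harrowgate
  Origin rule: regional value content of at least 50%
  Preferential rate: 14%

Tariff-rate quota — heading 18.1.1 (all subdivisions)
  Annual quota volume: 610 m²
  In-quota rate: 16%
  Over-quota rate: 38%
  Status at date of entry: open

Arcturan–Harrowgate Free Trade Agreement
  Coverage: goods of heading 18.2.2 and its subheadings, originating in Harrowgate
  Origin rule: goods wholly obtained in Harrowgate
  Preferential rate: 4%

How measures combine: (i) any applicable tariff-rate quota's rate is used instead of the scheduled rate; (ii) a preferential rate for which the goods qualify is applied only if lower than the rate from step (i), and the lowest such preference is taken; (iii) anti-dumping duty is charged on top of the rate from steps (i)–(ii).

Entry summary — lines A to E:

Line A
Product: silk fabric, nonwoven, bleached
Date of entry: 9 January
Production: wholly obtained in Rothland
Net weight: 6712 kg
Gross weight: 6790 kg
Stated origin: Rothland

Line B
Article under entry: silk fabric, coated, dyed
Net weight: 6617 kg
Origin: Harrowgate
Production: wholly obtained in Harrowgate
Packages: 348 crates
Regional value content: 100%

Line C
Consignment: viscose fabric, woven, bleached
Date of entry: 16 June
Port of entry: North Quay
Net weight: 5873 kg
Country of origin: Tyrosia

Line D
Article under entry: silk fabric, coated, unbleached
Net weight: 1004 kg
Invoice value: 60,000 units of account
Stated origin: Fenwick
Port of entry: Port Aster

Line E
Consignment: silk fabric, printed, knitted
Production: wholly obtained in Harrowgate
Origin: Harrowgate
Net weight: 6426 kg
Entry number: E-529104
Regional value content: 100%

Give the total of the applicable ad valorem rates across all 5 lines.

136%

Line A: silk → 18.3; nonwoven → 18.3.3; bleached → 18.3.3.2. Scheduled 17%. Rothland agreement on 18.3.1: 18.3.3.2 not covered. → 17%.
Line B: silk → 18.3; coated → 18.3.2; dyed → 18.3.2.2. Scheduled 10%. Harrowgate agreement on 18.3.4: 18.3.2.2 not covered; Harrowgate agreement on 18.2.2: 18.3.2.2 not covered; anti-dumping (Harrowgate, 18.3): +17%; total 10% + 17% = 27%. → 27%.
Line C: viscose → 18.2; woven → 18.2.2; bleached → 18.2.2.1. Scheduled 3%. quota on 18.2 exhausted → over-quota 47%. → 47%.
Line D: silk → 18.3; coated → 18.3.2; unbleached → 18.3.2.1. Scheduled 14%. No special measure applies. → 14%.
Line E: silk → 18.3; knitted → 18.3.4; printed → 18.3.4.2. Scheduled 36%. Harrowgate agreement on 18.3.4: RVC ≥ 50% → 14% available; Harrowgate agreement on 18.2.2: 18.3.4.2 not covered; preferential 14%; anti-dumping (Harrowgate, 18.3): +17%; total 14% + 17% = 31%. → 31%.
Sum: 17% + 27% + 47% + 14% + 31% = 136%.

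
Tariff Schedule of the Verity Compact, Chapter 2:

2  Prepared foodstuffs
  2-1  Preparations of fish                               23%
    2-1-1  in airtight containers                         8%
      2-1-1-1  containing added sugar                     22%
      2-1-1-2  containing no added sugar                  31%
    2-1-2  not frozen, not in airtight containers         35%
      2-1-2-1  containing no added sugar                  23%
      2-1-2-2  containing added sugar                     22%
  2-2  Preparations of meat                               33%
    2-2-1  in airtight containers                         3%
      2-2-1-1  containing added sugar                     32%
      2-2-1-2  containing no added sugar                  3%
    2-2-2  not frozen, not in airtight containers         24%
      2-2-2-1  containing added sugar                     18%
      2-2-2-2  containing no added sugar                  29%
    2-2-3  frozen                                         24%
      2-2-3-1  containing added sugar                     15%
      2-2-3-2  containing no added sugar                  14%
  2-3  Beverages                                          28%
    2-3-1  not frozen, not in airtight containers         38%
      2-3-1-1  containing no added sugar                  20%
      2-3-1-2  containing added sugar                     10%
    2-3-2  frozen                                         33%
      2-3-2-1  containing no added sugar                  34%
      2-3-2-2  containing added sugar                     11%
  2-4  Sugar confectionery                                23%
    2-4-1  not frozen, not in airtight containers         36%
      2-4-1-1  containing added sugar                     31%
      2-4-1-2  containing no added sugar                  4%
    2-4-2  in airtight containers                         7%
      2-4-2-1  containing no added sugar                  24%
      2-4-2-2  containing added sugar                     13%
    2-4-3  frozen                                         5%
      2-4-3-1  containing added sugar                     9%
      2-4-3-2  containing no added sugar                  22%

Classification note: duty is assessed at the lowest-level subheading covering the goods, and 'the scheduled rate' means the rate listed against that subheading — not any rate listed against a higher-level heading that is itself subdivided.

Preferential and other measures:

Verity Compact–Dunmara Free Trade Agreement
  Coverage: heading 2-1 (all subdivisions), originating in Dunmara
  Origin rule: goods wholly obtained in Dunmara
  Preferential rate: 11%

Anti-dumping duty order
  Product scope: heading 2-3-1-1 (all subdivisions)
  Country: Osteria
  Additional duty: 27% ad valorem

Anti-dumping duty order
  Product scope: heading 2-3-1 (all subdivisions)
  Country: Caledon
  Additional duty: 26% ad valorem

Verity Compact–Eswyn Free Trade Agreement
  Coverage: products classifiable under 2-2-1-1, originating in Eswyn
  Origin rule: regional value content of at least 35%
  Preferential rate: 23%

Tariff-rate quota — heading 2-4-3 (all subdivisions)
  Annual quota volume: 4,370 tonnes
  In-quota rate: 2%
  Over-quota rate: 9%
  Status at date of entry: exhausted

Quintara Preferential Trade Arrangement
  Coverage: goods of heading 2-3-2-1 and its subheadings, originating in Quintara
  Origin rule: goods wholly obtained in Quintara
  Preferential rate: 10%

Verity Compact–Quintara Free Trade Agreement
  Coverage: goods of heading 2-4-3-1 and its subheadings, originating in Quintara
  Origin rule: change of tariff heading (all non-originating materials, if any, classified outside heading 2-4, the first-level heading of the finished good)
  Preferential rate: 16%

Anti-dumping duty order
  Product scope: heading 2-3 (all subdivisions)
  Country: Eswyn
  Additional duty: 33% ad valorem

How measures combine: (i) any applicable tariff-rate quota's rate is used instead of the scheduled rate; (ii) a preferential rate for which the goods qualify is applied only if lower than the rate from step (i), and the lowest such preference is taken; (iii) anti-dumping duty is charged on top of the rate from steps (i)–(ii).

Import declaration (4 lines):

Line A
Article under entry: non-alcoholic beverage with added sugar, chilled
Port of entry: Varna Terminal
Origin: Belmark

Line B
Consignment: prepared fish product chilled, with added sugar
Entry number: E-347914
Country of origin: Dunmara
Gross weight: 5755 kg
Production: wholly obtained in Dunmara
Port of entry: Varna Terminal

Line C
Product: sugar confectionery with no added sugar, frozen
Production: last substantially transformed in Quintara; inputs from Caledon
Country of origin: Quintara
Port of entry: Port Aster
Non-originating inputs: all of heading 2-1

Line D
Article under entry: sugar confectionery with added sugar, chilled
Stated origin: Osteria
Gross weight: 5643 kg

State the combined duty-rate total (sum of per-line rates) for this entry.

Line A: non-alcoholic beverage → 2-3; chilled → 2-3-1; with added sugar → 2-3-1-2. Scheduled 10%. No special measure applies. → 10%.
Line B: prepared fish product → 2-1; chilled → 2-1-2; with added sugar → 2-1-2-2. Scheduled 22%. Dunmara agreement on 2-1: wholly obtained → 11% available; preferential 11%. → 11%.
Line C: sugar confectionery → 2-4; frozen → 2-4-3; with no added sugar → 2-4-3-2. Scheduled 22%. quota on 2-4-3 exhausted → over-quota 9%; Quintara agreement on 2-3-2-1: 2-4-3-2 not covered; Quintara agreement on 2-4-3-1: 2-4-3-2 not covered. → 9%.
Line D: sugar confectionery → 2-4; chilled → 2-4-1; with added sugar → 2-4-1-1. Scheduled 31%. No special measure applies. → 31%.
Sum: 10% + 11% + 9% + 31% = 61%.

61%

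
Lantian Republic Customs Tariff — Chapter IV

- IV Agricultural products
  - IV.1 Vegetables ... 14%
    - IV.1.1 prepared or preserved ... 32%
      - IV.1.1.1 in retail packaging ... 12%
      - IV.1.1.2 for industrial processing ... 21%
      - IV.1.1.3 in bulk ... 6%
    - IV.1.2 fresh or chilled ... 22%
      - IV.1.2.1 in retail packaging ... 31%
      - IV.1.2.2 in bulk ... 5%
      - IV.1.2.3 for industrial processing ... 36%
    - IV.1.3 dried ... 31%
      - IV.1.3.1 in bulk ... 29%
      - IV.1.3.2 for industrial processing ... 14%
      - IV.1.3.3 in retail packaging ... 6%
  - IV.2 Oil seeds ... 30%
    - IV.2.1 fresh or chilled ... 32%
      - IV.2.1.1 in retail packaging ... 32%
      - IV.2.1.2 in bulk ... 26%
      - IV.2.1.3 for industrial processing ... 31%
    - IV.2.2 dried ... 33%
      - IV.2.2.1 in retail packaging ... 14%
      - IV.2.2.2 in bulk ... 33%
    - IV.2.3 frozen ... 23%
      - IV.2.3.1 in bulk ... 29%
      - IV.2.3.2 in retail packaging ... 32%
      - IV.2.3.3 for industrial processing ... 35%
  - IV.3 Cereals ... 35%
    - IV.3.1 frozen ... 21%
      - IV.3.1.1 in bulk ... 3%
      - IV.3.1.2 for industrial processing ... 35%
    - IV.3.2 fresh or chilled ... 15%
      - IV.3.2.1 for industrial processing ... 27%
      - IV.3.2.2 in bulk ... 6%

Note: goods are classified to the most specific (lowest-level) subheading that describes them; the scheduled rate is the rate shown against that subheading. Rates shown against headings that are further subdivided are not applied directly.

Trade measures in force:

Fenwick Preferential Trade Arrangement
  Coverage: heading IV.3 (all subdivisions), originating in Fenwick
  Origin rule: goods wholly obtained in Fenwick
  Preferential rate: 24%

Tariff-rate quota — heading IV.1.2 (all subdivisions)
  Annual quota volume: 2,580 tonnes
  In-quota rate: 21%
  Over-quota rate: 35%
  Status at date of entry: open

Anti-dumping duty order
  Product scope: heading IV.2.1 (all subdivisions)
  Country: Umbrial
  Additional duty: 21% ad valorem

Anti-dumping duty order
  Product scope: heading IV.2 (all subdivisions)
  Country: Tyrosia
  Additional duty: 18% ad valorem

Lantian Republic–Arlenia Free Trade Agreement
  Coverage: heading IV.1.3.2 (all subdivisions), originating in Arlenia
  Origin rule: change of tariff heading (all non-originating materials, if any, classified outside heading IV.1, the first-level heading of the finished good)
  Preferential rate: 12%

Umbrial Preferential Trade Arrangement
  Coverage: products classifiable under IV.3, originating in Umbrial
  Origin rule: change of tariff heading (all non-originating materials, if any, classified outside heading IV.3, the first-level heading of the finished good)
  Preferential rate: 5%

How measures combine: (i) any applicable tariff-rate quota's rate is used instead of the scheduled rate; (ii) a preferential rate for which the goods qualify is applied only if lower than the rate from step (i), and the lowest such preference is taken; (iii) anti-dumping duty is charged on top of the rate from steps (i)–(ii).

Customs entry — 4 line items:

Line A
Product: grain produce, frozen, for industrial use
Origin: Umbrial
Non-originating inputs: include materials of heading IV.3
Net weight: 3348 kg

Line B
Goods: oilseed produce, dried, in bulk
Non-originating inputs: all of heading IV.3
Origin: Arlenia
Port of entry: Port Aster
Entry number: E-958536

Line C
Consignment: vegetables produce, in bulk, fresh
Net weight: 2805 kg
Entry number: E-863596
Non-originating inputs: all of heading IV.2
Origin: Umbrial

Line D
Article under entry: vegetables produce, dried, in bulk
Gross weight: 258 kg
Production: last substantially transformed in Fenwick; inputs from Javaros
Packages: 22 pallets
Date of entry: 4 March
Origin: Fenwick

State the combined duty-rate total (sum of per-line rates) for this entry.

118%

Line A: grain → IV.3; frozen → IV.3.1; for industrial use → IV.3.1.2. Scheduled 35%. Umbrial agreement on IV.3: CTH not met. → 35%.
Line B: oilseed → IV.2; dried → IV.2.2; in bulk → IV.2.2.2. Scheduled 33%. Arlenia agreement on IV.1.3.2: IV.2.2.2 not covered. → 33%.
Line C: vegetables → IV.1; fresh → IV.1.2; in bulk → IV.1.2.2. Scheduled 5%. quota on IV.1.2 open → in-quota 21%; Umbrial agreement on IV.3: IV.1.2.2 not covered. → 21%.
Line D: vegetables → IV.1; dried → IV.1.3; in bulk → IV.1.3.1. Scheduled 29%. Fenwick agreement on IV.3: IV.1.3.1 not covered. → 29%.
Sum: 35% + 33% + 21% + 29% = 118%.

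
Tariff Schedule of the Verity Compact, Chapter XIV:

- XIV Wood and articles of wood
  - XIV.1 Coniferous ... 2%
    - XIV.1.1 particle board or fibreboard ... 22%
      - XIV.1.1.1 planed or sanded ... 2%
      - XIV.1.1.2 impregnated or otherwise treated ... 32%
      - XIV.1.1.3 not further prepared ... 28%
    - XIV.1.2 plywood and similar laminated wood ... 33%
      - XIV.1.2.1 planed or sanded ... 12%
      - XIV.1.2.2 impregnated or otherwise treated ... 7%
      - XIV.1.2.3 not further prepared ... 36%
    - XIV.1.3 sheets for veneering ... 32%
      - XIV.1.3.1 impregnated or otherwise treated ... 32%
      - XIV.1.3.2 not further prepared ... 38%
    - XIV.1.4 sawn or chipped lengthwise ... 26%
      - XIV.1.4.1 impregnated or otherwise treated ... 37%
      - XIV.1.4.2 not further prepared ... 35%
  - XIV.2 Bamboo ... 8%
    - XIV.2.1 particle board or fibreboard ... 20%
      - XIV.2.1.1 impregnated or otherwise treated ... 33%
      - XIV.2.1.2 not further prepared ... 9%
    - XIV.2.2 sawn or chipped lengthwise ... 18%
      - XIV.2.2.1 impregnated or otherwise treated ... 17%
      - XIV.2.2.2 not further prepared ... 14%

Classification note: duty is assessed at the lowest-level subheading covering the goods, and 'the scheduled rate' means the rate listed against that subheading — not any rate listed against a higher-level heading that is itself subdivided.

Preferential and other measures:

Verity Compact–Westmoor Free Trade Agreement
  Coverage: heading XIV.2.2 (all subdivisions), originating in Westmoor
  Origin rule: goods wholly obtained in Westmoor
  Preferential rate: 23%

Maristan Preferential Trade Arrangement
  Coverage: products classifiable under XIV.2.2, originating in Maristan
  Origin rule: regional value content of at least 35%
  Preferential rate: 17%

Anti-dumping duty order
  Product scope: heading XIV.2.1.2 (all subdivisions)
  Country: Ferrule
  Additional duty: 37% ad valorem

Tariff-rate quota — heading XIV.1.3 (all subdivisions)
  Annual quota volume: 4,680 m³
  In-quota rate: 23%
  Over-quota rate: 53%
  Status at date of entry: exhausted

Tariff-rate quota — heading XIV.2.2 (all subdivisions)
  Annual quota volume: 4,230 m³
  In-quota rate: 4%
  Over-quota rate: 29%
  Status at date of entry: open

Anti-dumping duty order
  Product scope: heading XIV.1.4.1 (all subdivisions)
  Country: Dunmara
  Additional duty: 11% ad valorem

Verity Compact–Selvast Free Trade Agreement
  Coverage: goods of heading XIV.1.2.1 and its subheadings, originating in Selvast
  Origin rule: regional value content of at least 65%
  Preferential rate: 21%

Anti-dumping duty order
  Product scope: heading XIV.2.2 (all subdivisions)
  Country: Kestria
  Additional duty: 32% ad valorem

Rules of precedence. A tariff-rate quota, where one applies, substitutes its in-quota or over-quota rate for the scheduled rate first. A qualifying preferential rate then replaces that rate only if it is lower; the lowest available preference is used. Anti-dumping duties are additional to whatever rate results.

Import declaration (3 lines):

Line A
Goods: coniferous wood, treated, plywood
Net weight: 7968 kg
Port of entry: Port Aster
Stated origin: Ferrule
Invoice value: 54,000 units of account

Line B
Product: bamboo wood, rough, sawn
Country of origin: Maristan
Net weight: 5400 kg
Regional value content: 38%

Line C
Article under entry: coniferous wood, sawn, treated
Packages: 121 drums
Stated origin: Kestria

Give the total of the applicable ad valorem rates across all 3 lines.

48%

Line A: coniferous → XIV.1; plywood → XIV.1.2; treated → XIV.1.2.2. Scheduled 7%. No special measure applies. → 7%.
Line B: bamboo → XIV.2; sawn → XIV.2.2; rough → XIV.2.2.2. Scheduled 14%. quota on XIV.2.2 open → in-quota 4%; Maristan agreement on XIV.2.2: RVC ≥ 35% → 17% available; preference 17% not lower than 4% → no reduction. → 4%.
Line C: coniferous → XIV.1; sawn → XIV.1.4; treated → XIV.1.4.1. Scheduled 37%. No special measure applies. → 37%.
Sum: 7% + 4% + 37% = 48%.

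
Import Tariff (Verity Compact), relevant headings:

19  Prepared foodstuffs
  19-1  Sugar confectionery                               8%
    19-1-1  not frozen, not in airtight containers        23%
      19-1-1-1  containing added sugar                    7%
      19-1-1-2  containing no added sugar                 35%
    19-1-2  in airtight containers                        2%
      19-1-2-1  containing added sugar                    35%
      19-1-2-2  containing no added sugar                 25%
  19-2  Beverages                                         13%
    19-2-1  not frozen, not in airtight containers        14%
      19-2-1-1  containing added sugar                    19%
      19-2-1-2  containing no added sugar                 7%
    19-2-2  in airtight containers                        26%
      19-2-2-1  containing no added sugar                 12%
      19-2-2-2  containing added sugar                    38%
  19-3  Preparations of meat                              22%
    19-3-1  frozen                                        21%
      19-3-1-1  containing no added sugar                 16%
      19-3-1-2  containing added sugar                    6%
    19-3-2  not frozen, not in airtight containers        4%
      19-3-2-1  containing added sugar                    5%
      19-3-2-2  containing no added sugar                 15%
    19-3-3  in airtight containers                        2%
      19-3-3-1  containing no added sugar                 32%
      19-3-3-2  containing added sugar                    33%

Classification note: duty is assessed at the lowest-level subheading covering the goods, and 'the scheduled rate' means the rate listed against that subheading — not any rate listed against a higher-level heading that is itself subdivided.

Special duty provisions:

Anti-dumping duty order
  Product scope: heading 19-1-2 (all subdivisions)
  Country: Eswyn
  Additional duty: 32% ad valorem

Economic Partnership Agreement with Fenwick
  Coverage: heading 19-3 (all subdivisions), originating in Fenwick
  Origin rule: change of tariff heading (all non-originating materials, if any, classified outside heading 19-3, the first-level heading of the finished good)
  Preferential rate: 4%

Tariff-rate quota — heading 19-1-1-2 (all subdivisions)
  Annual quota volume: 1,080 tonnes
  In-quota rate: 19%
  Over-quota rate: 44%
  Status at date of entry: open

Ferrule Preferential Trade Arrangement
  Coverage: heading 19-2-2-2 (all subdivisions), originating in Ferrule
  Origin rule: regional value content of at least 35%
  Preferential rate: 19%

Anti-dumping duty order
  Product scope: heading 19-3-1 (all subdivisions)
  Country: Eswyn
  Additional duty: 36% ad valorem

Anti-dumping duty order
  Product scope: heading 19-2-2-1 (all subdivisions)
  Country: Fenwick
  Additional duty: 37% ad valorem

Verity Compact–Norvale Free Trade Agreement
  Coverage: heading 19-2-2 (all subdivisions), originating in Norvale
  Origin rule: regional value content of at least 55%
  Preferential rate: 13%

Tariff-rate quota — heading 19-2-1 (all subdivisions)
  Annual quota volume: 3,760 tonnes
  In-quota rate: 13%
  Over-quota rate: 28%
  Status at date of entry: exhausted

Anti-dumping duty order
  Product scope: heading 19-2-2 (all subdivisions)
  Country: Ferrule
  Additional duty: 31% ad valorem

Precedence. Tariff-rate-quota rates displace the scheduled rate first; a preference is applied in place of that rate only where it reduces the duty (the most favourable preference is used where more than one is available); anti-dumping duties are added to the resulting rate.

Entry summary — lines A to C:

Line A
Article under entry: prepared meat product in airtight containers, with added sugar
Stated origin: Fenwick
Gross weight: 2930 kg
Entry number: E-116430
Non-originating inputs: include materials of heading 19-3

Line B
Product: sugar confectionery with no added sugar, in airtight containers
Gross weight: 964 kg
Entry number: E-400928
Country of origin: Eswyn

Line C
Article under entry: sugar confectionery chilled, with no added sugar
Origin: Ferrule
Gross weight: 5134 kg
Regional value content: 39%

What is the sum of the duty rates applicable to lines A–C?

109%

Line A: prepared meat product → 19-3; in airtight containers → 19-3-3; with added sugar → 19-3-3-2. Scheduled 33%. Fenwick agreement on 19-3: CTH not met. → 33%.
Line B: sugar confectionery → 19-1; in airtight containers → 19-1-2; with no added sugar → 19-1-2-2. Scheduled 25%. anti-dumping (Eswyn, 19-1-2): +32%; total 25% + 32% = 57%. → 57%.
Line C: sugar confectionery → 19-1; chilled → 19-1-1; with no added sugar → 19-1-1-2. Scheduled 35%. quota on 19-1-1-2 open → in-quota 19%; Ferrule agreement on 19-2-2-2: 19-1-1-2 not covered. → 19%.
Sum: 33% + 57% + 19% = 109%.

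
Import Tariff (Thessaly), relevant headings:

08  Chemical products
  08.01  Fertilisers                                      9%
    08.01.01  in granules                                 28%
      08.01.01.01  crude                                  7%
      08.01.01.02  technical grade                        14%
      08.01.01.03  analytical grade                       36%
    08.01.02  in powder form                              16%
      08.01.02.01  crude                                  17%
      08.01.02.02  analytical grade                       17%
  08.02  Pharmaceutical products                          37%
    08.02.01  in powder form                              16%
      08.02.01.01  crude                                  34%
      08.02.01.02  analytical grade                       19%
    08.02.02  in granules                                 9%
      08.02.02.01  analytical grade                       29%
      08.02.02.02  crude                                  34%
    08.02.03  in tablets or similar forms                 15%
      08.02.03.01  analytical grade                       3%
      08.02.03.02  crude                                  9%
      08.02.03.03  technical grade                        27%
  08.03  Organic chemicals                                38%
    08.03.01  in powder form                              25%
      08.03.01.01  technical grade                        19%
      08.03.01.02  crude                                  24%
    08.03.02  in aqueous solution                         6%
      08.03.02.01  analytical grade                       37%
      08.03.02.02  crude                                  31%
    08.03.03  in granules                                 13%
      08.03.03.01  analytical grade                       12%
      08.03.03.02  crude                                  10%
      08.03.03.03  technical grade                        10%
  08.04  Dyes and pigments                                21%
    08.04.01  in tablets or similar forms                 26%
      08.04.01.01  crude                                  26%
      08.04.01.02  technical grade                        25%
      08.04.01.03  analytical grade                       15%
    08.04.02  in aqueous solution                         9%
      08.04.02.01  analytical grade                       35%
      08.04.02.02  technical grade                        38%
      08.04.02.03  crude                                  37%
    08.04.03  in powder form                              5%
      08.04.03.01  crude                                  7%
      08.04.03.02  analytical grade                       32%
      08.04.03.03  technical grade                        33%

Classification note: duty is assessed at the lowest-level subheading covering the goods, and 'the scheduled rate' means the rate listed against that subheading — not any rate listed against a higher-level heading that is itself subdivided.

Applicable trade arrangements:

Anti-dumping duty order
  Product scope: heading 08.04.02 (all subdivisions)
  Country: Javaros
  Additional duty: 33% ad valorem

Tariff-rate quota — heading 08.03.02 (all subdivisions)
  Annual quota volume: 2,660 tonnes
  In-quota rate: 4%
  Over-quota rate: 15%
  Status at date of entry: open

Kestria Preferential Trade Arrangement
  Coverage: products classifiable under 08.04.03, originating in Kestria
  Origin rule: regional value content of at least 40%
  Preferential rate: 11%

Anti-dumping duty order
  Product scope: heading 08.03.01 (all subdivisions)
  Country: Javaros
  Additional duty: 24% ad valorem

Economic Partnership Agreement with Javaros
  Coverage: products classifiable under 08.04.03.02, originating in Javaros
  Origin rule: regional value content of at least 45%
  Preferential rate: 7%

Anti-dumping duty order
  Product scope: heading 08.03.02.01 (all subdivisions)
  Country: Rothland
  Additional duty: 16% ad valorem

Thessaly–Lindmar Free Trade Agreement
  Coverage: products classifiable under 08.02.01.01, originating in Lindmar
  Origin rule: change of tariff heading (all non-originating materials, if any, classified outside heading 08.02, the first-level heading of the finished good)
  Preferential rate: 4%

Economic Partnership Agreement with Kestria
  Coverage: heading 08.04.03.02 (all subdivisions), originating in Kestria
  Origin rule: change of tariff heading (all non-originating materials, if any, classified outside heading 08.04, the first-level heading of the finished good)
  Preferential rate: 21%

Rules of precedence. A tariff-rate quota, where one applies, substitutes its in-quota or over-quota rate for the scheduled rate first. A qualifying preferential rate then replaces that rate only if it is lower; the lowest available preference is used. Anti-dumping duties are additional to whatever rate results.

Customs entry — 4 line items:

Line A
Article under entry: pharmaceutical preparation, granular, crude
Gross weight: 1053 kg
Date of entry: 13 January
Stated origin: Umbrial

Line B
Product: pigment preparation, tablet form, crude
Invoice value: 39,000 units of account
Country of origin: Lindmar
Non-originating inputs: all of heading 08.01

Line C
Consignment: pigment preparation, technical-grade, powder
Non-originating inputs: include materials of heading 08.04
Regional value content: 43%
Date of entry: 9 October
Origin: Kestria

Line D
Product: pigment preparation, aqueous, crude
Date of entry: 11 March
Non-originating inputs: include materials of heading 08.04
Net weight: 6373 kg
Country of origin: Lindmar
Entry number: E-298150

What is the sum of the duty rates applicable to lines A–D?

108%

Line A: pharmaceutical → 08.02; granular → 08.02.02; crude → 08.02.02.02. Scheduled 34%. No special measure applies. → 34%.
Line B: pigment → 08.04; tablet form → 08.04.01; crude → 08.04.01.01. Scheduled 26%. Lindmar agreement on 08.02.01.01: 08.04.01.01 not covered. → 26%.
Line C: pigment → 08.04; powder → 08.04.03; technical-grade → 08.04.03.03. Scheduled 33%. Kestria agreement on 08.04.03: RVC ≥ 40% → 11% available; Kestria agreement on 08.04.03.02: 08.04.03.03 not covered; preferential 11%. → 11%.
Line D: pigment → 08.04; aqueous → 08.04.02; crude → 08.04.02.03. Scheduled 37%. Lindmar agreement on 08.02.01.01: 08.04.02.03 not covered. → 37%.
Sum: 34% + 26% + 11% + 37% = 108%.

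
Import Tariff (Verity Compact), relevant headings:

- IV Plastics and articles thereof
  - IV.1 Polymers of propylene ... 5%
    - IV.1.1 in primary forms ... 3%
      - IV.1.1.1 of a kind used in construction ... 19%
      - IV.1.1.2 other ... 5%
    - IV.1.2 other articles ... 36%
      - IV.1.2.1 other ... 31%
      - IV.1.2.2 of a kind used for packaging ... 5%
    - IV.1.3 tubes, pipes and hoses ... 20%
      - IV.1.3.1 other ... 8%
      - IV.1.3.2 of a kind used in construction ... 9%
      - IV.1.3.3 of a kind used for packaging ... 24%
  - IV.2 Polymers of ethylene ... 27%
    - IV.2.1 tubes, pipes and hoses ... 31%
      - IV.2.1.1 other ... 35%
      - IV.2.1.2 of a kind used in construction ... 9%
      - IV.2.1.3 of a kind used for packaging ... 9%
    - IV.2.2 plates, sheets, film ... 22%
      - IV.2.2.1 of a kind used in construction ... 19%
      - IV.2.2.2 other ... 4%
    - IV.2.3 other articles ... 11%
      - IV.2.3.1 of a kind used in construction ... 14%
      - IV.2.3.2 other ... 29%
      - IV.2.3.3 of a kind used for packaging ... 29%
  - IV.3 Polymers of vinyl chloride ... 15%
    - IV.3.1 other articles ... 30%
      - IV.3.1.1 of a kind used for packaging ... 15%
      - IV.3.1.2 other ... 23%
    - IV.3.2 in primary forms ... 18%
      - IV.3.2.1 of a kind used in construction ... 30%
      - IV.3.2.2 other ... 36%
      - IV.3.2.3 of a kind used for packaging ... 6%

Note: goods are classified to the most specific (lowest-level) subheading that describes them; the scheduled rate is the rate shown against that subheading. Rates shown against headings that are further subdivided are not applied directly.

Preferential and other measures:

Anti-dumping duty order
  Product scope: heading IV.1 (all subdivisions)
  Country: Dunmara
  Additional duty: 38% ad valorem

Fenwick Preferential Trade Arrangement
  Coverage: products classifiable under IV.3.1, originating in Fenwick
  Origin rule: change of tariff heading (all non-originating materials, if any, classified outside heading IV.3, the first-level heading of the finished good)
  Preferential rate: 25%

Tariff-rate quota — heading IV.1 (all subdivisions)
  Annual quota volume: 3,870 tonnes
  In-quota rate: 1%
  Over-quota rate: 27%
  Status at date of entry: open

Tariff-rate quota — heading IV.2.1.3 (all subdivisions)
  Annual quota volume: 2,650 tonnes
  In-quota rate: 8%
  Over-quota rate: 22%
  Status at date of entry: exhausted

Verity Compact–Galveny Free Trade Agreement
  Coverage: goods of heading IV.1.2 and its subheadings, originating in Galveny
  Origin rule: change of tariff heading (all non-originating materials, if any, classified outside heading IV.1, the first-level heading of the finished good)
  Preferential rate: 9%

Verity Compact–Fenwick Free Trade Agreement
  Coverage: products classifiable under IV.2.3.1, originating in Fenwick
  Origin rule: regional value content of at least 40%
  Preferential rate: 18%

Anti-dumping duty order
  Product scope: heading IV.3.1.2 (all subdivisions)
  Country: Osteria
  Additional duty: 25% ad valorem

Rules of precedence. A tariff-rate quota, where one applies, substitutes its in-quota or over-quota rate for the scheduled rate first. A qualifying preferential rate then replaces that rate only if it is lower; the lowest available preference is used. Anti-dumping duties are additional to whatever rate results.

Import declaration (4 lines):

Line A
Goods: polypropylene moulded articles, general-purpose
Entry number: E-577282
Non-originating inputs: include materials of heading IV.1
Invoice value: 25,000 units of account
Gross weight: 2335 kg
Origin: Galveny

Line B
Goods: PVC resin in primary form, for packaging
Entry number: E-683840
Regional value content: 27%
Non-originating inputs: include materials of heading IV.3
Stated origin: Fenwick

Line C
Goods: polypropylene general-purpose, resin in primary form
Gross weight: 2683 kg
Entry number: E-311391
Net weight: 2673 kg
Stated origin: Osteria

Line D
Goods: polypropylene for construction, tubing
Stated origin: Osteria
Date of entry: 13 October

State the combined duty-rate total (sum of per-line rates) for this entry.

Line A: polypropylene → IV.1; moulded articles → IV.1.2; general-purpose → IV.1.2.1. Scheduled 31%. quota on IV.1 open → in-quota 1%; Galveny agreement on IV.1.2: CTH not met. → 1%.
Line B: PVC → IV.3; resin in primary form → IV.3.2; for packaging → IV.3.2.3. Scheduled 6%. Fenwick agreement on IV.3.1: IV.3.2.3 not covered; Fenwick agreement on IV.2.3.1: IV.3.2.3 not covered. → 6%.
Line C: polypropylene → IV.1; resin in primary form → IV.1.1; general-purpose → IV.1.1.2. Scheduled 5%. quota on IV.1 open → in-quota 1%. → 1%.
Line D: polypropylene → IV.1; tubing → IV.1.3; for construction → IV.1.3.2. Scheduled 9%. quota on IV.1 open → in-quota 1%. → 1%.
Sum: 1% + 6% + 1% + 1% = 9%.

9%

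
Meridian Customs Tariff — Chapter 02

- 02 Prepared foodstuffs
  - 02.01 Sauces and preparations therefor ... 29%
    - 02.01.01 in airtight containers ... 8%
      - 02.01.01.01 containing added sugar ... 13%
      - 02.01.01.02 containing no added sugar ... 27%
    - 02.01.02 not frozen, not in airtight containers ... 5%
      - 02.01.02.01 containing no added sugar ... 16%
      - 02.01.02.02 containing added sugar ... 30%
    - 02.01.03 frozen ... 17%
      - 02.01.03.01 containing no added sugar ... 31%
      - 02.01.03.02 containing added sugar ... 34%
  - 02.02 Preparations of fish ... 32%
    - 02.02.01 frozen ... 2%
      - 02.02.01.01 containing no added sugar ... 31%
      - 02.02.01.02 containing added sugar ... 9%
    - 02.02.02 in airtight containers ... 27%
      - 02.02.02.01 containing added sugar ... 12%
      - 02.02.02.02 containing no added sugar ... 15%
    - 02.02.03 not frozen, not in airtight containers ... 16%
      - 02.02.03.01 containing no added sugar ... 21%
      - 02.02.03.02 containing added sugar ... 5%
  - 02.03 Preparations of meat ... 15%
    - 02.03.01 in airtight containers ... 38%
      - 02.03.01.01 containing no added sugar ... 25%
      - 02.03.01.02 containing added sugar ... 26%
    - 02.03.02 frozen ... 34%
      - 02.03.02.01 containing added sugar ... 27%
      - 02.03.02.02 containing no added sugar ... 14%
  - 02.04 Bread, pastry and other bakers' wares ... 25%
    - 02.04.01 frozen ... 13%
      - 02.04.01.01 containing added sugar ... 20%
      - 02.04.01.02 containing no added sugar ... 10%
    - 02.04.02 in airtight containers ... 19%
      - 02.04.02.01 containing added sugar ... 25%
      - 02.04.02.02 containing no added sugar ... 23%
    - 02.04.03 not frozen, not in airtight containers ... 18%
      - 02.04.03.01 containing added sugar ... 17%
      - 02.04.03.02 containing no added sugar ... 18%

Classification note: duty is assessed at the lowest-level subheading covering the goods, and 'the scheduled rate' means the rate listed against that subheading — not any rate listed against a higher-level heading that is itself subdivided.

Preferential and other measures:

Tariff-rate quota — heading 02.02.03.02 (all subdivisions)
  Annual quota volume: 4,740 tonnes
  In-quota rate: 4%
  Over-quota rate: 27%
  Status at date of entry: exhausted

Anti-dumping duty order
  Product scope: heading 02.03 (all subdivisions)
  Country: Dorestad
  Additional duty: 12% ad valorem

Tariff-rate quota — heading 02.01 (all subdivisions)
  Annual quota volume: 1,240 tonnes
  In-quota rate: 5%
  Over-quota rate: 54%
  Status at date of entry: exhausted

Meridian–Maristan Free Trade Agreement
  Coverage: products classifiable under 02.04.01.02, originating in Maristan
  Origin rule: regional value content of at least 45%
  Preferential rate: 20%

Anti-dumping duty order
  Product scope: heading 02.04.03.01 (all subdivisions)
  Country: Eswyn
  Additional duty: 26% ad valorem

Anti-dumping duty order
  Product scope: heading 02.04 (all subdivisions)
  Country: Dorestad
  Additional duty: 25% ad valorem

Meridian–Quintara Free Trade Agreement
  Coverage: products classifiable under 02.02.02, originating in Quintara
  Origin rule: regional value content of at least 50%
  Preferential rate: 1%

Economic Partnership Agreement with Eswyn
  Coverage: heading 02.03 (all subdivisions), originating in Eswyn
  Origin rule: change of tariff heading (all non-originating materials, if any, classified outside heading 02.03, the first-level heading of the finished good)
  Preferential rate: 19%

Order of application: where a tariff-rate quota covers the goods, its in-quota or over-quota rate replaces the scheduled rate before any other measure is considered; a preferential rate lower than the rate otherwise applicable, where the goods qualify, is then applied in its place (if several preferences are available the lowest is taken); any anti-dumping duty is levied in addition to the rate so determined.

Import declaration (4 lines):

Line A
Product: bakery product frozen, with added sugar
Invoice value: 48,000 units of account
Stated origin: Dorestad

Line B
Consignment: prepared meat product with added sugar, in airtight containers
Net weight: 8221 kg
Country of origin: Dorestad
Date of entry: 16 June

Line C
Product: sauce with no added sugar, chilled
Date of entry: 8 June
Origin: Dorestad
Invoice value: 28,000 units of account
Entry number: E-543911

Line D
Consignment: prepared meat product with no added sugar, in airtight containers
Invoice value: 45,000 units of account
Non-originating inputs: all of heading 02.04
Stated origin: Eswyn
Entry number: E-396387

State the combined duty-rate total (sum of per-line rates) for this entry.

156%

Line A: bakery product → 02.04; frozen → 02.04.01; with added sugar → 02.04.01.01. Scheduled 20%. anti-dumping (Dorestad, 02.04): +25%; total 20% + 25% = 45%. → 45%.
Line B: prepared meat product → 02.03; in airtight containers → 02.03.01; with added sugar → 02.03.01.02. Scheduled 26%. anti-dumping (Dorestad, 02.03): +12%; total 26% + 12% = 38%. → 38%.
Line C: sauce → 02.01; chilled → 02.01.02; with no added sugar → 02.01.02.01. Scheduled 16%. quota on 02.01 exhausted → over-quota 54%. → 54%.
Line D: prepared meat product → 02.03; in airtight containers → 02.03.01; with no added sugar → 02.03.01.01. Scheduled 25%. Eswyn agreement on 02.03: CTH met → 19% available; preferential 19%. → 19%.
Sum: 45% + 38% + 54% + 19% = 156%.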